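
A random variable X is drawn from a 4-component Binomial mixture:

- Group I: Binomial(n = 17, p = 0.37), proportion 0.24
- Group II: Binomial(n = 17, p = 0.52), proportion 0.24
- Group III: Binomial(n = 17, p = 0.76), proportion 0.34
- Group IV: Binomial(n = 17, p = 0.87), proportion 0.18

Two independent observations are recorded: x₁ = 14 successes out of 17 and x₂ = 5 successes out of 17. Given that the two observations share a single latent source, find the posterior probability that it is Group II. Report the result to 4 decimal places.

The responsibility of component k is w_k f_k(x) divided by Σ_j w_j f_j(x).
Since both observations come from the same component, the likelihood for component k is f_k(x₁)·f_k(x₂).
  L_I = [0.000153234] × [0.167743] = 2.5704e-05
  L_II = [0.00794839] × [0.0351935] = 0.000279731
  L_III = [0.20162] × [5.72998e-05] = 1.15528e-05
  L_IV = [0.212622] × [7.18566e-08] = 1.52783e-08
Prior × likelihood for each component:
  w_I·L_I = 0.24 × 2.5704e-05 = 6.16895e-06
  w_II·L_II = 0.24 × 0.000279731 = 6.71355e-05
  w_III·L_III = 0.34 × 1.15528e-05 = 3.92794e-06
  w_IV·L_IV = 0.18 × 1.52783e-08 = 2.7501e-09
Sum: 6.16895e-06 + 6.71355e-05 + 3.92794e-06 + 2.7501e-09 = 7.72352e-05
P(Group II | x) ≈ 0.8692

0.8692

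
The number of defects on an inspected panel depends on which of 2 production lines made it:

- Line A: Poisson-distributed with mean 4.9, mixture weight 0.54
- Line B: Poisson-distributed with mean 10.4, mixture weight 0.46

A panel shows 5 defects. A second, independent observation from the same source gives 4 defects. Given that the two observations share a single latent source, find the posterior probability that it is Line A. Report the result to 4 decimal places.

Apply Bayes' rule: the posterior for each component is proportional to its prior times its likelihood at x.
Since both observations come from the same component, the likelihood for component k is f_k(x₁)·f_k(x₂).
  p_A = [e^(−4.9)·4.9^5/5! = 0.17529] × [0.178867] = 0.0313535
  p_B = [e^(−10.4)·10.4^5/5! = 0.0308548] × [0.014834] = 0.000457702
Weight by the priors:
  P(Z=A)·p_A = 0.54 × 0.0313535 = 0.0169309
  P(Z=B)·p_B = 0.46 × 0.000457702 = 0.000210543
Denominator: 0.0169309 + 0.000210543 = 0.0171414
P(Line A | x₁, x₂) = 0.0169309 / 0.0171414 ≈ 0.9877

0.9877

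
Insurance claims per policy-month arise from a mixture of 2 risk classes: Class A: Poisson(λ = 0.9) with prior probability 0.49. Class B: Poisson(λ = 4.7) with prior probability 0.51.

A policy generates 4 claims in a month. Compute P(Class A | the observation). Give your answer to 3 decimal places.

0.055

The responsibility of component k is P(Z=k) f_k(x) divided by Σ_j P(Z=j) f_j(x).
Evaluate each component's likelihood at the observed value:
  f_A = 0.0111146
  f_B = 0.184925
Multiply by the mixture weights:
  P(Z=A)·f_A = 0.49 × 0.0111146 = 0.00544615
  P(Z=B)·f_B = 0.51 × 0.184925 = 0.0943119
Denominator: 0.00544615 + 0.0943119 = 0.099758
Responsibility of Class A: 0.00544615 / 0.099758 ≈ 0.055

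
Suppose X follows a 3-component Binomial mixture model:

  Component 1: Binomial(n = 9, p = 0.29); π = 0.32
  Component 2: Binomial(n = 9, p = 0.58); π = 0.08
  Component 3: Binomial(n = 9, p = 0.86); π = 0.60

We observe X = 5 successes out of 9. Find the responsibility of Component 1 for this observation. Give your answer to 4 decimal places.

The responsibility of component k is π_k f_k(x) divided by Σ_j π_j f_j(x).
Binomial probabilities:
  p_1 = 0.0656741
  p_2 = 0.25734
  p_3 = 0.0227706
Multiply by the mixture weights:
  π_1·p_1 = 0.32 × 0.0656741 = 0.0210157
  π_2·p_2 = 0.08 × 0.25734 = 0.0205872
  π_3·p_3 = 0.60 × 0.0227706 = 0.0136624
Marginal: 0.0210157 + 0.0205872 + 0.0136624 = 0.0552653
P(Component 1 | data) = 0.0210157 / 0.0552653 ≈ 0.3803

0.3803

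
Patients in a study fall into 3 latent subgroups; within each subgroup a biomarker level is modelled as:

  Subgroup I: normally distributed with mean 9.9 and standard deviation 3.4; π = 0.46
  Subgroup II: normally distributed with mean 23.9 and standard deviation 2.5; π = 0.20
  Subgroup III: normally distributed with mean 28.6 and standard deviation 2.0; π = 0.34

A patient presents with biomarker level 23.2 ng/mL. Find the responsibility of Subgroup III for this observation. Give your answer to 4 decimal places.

0.0545

Apply Bayes' rule: the posterior for each component is proportional to its prior times its likelihood at x.
Component likelihoods at x = 23.2 ng/mL:
  p_I = (1/(3.4·√(2π)))·exp(−(23.2−9.9)²/(2·3.4²)) = 0.117336·exp(-7.65095) = 5.5804e-05
  p_II = (1/(2.5·√(2π)))·exp(−(23.2−23.9)²/(2·2.5²)) = 0.159577·exp(-0.03920) = 0.153443
  p_III = (1/(2.0·√(2π)))·exp(−(23.2−28.6)²/(2·2.0²)) = 0.199471·exp(-3.64500) = 0.00521047
Multiply by the mixture weights:
  w_I·p_I = 0.46 × 5.5804e-05 = 2.56698e-05
  w_II·p_II = 0.20 × 0.153443 = 0.0306885
  w_III·p_III = 0.34 × 0.00521047 = 0.00177156
Evidence: 2.56698e-05 + 0.0306885 + 0.00177156 = 0.0324857
Responsibility of Subgroup III: 0.00177156 / 0.0324857 ≈ 0.0545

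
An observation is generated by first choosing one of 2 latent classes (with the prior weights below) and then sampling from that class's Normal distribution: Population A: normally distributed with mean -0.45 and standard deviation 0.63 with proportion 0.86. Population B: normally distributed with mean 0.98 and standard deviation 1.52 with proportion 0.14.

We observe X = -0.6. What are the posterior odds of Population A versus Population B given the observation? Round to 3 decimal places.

24.728

Only the two components matter; the odds are (w_i f_i(x)) / (w_j f_j(x)).
Normal densities:
  f_A = (1/(0.63·√(2π)))·exp(−(-0.6−-0.45)²/(2·0.63²)) = 0.633242·exp(-0.02834) = 0.615545
  f_B = (1/(1.52·√(2π)))·exp(−(-0.6−0.98)²/(2·1.52²)) = 0.262462·exp(-0.54025) = 0.152911
Odds = (0.86/0.14) × (0.615545/0.152911) = 6.14286 × 4.02552 ≈ 24.728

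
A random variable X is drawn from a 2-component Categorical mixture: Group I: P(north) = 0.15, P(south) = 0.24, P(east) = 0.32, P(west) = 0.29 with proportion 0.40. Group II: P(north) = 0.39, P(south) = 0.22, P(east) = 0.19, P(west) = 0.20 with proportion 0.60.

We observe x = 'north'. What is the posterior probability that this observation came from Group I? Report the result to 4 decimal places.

0.2041

Posterior ∝ prior × likelihood, so P(k | x) ∝ P(Z=k) f_k(x); normalise over all components.
Categorical probabilities:
  f_I = P(north | comp) = 0.15
  f_II = P(north | comp) = 0.39
Weight by the priors:
  P(Z=I)·f_I = 0.40 × 0.15 = 0.06
  P(Z=II)·f_II = 0.60 × 0.39 = 0.234
Sum: 0.06 + 0.234 = 0.294
P(Group I | the observation) ≈ 0.2041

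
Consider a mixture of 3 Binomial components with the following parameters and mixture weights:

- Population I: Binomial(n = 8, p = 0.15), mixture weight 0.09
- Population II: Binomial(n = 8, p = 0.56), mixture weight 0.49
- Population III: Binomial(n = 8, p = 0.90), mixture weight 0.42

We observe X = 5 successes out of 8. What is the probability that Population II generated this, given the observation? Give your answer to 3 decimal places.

0.901

P(component k | x) = π_k·f_k(x) / marginal(x), where marginal(x) = Σ_j π_j·f_j(x).
Binomial probabilities:
  p_I = C(8,5)·0.15^5·0.85^3 = 56·7.59375e-05·0.614125 = 0.00261157
  p_II = C(8,5)·0.56^5·0.44^3 = 56·0.0550732·0.085184 = 0.262716
  p_III = C(8,5)·0.90^5·0.10^3 = 56·0.59049·0.001 = 0.0330674
Multiply by the mixture weights:
  π_I·p_I = 0.09 × 0.00261157 = 0.000235041
  π_II·p_II = 0.49 × 0.262716 = 0.128731
  π_III·p_III = 0.42 × 0.0330674 = 0.0138883
Denominator: 0.000235041 + 0.128731 + 0.0138883 = 0.142854
Responsibility of Population II: 0.128731 / 0.142854 ≈ 0.901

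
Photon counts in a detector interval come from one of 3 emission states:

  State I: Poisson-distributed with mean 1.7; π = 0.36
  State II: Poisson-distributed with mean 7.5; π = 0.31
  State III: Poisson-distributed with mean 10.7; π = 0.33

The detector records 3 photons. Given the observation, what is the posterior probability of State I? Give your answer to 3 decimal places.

0.799

The responsibility of component k is w_k f_k(x) divided by Σ_j w_j f_j(x).
Component likelihoods at x = 3 photons:
  p_I = e^(−1.7)·1.7^3/3! = 0.149587
  p_II = e^(−7.5)·7.5^3/3! = 0.0388887
  p_III = e^(−10.7)·10.7^3/3! = 0.00460309
Unnormalised posteriors:
  w_I·p_I = 0.36 × 0.149587 = 0.0538514
  w_II·p_II = 0.31 × 0.0388887 = 0.0120555
  w_III·p_III = 0.33 × 0.00460309 = 0.00151902
Sum: 0.0538514 + 0.0120555 + 0.00151902 = 0.067426
P(State I | data) = 0.0538514 / 0.067426 ≈ 0.799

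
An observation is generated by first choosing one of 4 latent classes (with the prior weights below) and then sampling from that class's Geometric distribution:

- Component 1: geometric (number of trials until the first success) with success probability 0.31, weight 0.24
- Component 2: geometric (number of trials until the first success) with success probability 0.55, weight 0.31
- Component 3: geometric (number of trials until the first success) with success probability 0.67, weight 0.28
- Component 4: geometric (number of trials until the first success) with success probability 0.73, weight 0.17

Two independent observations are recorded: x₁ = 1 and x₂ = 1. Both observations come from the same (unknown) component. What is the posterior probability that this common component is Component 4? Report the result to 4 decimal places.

By Bayes' theorem, P(k | x) = π_k f_k(x) / Σ_j π_j f_j(x).
Since both observations come from the same component, the likelihood for component k is f_k(x₁)·f_k(x₂).
  L_1 = [0.31·(1−0.31)^0 = 0.31·1 = 0.31] × [0.31] = 0.0961
  L_2 = [0.55·(1−0.55)^0 = 0.55·1 = 0.55] × [0.55] = 0.3025
  L_3 = [0.67·(1−0.67)^0 = 0.67·1 = 0.67] × [0.67] = 0.4489
  L_4 = [0.73·(1−0.73)^0 = 0.73·1 = 0.73] × [0.73] = 0.5329
Prior × likelihood for each component:
  π_1·L_1 = 0.24 × 0.0961 = 0.023064
  π_2·L_2 = 0.31 × 0.3025 = 0.093775
  π_3·L_3 = 0.28 × 0.4489 = 0.125692
  π_4·L_4 = 0.17 × 0.5329 = 0.090593
Evidence: 0.023064 + 0.093775 + 0.125692 + 0.090593 = 0.333124
P(Component 4 | x₁, x₂) ≈ 0.2719

0.2719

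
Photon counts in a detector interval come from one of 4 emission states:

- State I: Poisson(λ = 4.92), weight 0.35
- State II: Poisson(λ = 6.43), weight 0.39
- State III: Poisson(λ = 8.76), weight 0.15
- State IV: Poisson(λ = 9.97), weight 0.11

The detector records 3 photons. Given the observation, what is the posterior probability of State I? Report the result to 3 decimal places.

Posterior ∝ prior × likelihood, so P(k | x) ∝ π_k f_k(x); normalise over all components.
Component likelihoods at x = 3 photons:
  L_I = e^(−4.92)·4.92^3/3! = 0.144882
  L_II = e^(−6.43)·6.43^3/3! = 0.0714444
  L_III = e^(−8.76)·8.76^3/3! = 0.0175769
  L_IV = e^(−9.97)·9.97^3/3! = 0.00772713
Prior × likelihood for each component:
  π_I·L_I = 0.35 × 0.144882 = 0.0507088
  π_II·L_II = 0.39 × 0.0714444 = 0.0278633
  π_III·L_III = 0.15 × 0.0175769 = 0.00263653
  π_IV·L_IV = 0.11 × 0.00772713 = 0.000849984
Denominator: 0.0507088 + 0.0278633 + 0.00263653 + 0.000849984 = 0.0820586
P(State I | the observation) ≈ 0.618

0.618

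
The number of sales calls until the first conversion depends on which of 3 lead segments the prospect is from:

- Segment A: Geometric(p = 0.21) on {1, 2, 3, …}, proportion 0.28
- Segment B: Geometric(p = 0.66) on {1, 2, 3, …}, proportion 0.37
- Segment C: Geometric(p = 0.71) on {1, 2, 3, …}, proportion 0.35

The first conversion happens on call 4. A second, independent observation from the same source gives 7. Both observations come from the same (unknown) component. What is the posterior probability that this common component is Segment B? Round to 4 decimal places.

The responsibility of component k is w_k f_k(x) divided by Σ_j w_j f_j(x).
Since both observations come from the same component, the likelihood for component k is f_k(x₁)·f_k(x₂).
  p_A = [0.103538] × [0.0510484] = 0.00528546
  p_B = [0.0259406] × [0.00101957] = 2.64483e-05
  p_C = [0.0173162] × [0.000422325] = 7.31305e-06
Unnormalised posteriors:
  w_A·p_A = 0.28 × 0.00528546 = 0.00147993
  w_B·p_B = 0.37 × 2.64483e-05 = 9.78588e-06
  w_C·p_C = 0.35 × 7.31305e-06 = 2.55957e-06
Marginal: 0.00147993 + 9.78588e-06 + 2.55957e-06 = 0.00149227
Responsibility of Segment B: 9.78588e-06 / 0.00149227 ≈ 0.0066

0.0066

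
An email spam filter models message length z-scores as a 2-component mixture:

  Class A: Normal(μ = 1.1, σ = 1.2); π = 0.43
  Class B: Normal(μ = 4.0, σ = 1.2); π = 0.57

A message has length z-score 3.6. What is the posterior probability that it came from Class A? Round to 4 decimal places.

P(component k | x) = π_k·f_k(x) / marginal(x), where marginal(x) = Σ_j π_j·f_j(x).
Component likelihoods at x = 3.6:
  p_A = (1/(1.2·√(2π)))·exp(−(3.6−1.1)²/(2·1.2²)) = 0.332452·exp(-2.17014) = 0.0379533
  p_B = (1/(1.2·√(2π)))·exp(−(3.6−4.0)²/(2·1.2²)) = 0.332452·exp(-0.05556) = 0.314486
Unnormalised posteriors:
  π_A·p_A = 0.43 × 0.0379533 = 0.0163199
  π_B·p_B = 0.57 × 0.314486 = 0.179257
Normaliser: 0.0163199 + 0.179257 = 0.195577
So the posterior for Class A is 0.0163199 / 0.195577 ≈ 0.0834.

0.0834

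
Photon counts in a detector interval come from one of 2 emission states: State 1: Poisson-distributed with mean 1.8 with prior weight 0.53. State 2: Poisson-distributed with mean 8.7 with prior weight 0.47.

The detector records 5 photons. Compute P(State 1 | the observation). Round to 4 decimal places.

0.2979

Posterior ∝ prior × likelihood, so P(k | x) ∝ w_k f_k(x); normalise over all components.
Poisson probabilities:
  L_1 = 0.0260286
  L_2 = 0.0691915
Weight by the priors:
  w_1·L_1 = 0.53 × 0.0260286 = 0.0137952
  w_2·L_2 = 0.47 × 0.0691915 = 0.03252
Sum: 0.0137952 + 0.03252 = 0.0463152
Responsibility of State 1: 0.0137952 / 0.0463152 ≈ 0.2979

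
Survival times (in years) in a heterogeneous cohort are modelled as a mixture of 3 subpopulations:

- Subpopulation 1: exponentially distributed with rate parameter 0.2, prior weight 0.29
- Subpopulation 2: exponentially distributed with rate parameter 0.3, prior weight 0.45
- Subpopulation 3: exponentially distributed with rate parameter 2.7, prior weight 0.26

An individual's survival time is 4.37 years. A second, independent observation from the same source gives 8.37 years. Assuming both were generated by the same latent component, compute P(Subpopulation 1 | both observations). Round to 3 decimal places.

0.506

P(component k | x) = π_k·f_k(x) / marginal(x), where marginal(x) = Σ_j π_j·f_j(x).
Since both observations come from the same component, the likelihood for component k is f_k(x₁)·f_k(x₂).
  p_1 = [0.2·e^(−0.2·4.37) = 0.2·e^(−0.8740) = 0.0834558] × [0.0374991] = 0.00312952
  p_2 = [0.3·e^(−0.3·4.37) = 0.3·e^(−1.3110) = 0.0808651] × [0.0243561] = 0.00196956
  p_3 = [2.7·e^(−2.7·4.37) = 2.7·e^(−11.7990) = 2.02826e-05] × [4.13755e-10] = 8.39201e-15
Unnormalised posteriors:
  π_1·p_1 = 0.29 × 0.00312952 = 0.000907561
  π_2·p_2 = 0.45 × 0.00196956 = 0.000886302
  π_3·p_3 = 0.26 × 8.39201e-15 = 2.18192e-15
Sum: 0.000907561 + 0.000886302 + 2.18192e-15 = 0.00179386
Responsibility of Subpopulation 1: 0.000907561 / 0.00179386 ≈ 0.506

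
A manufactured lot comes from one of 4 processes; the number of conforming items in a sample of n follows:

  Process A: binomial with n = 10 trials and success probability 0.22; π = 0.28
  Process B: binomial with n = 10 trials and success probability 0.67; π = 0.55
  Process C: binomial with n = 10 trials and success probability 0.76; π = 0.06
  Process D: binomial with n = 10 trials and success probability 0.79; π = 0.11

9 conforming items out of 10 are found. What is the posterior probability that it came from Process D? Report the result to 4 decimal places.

The responsibility of component k is w_k f_k(x) divided by Σ_j w_j f_j(x).
Component likelihoods at x = 9 conforming items out of 10:
  L_A = C(10,9)·0.22^9·0.78^1 = 10·1.20727e-06·0.78 = 9.4167e-06
  L_B = C(10,9)·0.67^9·0.33^1 = 10·0.0272065·0.33 = 0.0897816
  L_C = C(10,9)·0.76^9·0.24^1 = 10·0.0845906·0.24 = 0.203018
  L_D = C(10,9)·0.79^9·0.21^1 = 10·0.119852·0.21 = 0.251688
Weight by the priors:
  w_A·L_A = 0.28 × 9.4167e-06 = 2.63668e-06
  w_B·L_B = 0.55 × 0.0897816 = 0.0493799
  w_C·L_C = 0.06 × 0.203018 = 0.0121811
  w_D·L_D = 0.11 × 0.251688 = 0.0276857
Marginal: 2.63668e-06 + 0.0493799 + 0.0121811 + 0.0276857 = 0.0892493
P(Process D | x) = 0.0276857 / 0.0892493 ≈ 0.3102

0.3102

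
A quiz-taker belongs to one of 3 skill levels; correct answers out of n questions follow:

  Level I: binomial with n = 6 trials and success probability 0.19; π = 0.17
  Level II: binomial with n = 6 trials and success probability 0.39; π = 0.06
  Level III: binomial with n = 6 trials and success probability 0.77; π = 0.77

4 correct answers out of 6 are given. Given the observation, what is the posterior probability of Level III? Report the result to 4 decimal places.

0.9558

Posterior ∝ prior × likelihood, so P(k | x) ∝ π_k f_k(x); normalise over all components.
Binomial probabilities:
  L_I = C(6,4)·0.19^4·0.81^2 = 15·0.00130321·0.6561 = 0.0128255
  L_II = C(6,4)·0.39^4·0.61^2 = 15·0.0231344·0.3721 = 0.129125
  L_III = C(6,4)·0.77^4·0.23^2 = 15·0.35153·0.0529 = 0.278939
Multiply by the mixture weights:
  π_I·L_I = 0.17 × 0.0128255 = 0.00218034
  π_II·L_II = 0.06 × 0.129125 = 0.00774748
  π_III·L_III = 0.77 × 0.278939 = 0.214783
Normaliser: 0.00218034 + 0.00774748 + 0.214783 = 0.224711
So the posterior for Level III is 0.214783 / 0.224711 ≈ 0.9558.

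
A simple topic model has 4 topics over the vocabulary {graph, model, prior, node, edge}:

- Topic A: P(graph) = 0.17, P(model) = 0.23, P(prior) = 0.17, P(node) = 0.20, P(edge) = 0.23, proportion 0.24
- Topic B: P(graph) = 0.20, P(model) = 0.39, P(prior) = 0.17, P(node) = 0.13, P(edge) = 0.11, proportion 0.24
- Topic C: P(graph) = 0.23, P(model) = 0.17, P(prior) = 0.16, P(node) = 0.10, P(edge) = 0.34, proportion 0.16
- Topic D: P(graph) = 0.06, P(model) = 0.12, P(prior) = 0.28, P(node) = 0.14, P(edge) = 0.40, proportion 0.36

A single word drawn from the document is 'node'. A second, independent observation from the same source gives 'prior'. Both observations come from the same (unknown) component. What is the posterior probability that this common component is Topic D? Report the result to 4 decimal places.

Apply Bayes' rule: the posterior for each component is proportional to its prior times its likelihood at x.
Since both observations come from the same component, the likelihood for component k is f_k(x₁)·f_k(x₂).
  f_A = [P(node | comp) = 0.20] × [0.17] = 0.034
  f_B = [P(node | comp) = 0.13] × [0.17] = 0.0221
  f_C = [P(node | comp) = 0.10] × [0.16] = 0.016
  f_D = [P(node | comp) = 0.14] × [0.28] = 0.0392
Multiply by the mixture weights:
  w_A·f_A = 0.24 × 0.034 = 0.00816
  w_B·f_B = 0.24 × 0.0221 = 0.005304
  w_C·f_C = 0.16 × 0.016 = 0.00256
  w_D·f_D = 0.36 × 0.0392 = 0.014112
Marginal: 0.00816 + 0.005304 + 0.00256 + 0.014112 = 0.030136
So the posterior for Topic D is 0.014112 / 0.030136 ≈ 0.4683.

0.4683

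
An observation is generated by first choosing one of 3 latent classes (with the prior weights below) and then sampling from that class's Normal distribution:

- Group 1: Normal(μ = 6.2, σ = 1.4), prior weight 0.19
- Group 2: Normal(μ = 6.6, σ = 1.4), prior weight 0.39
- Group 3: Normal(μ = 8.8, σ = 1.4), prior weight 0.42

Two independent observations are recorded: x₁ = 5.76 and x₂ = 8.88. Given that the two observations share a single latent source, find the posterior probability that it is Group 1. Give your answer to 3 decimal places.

Posterior ∝ prior × likelihood, so P(k | x) ∝ π_k f_k(x); normalise over all components.
Since both observations come from the same component, the likelihood for component k is f_k(x₁)·f_k(x₂).
  p_1 = [(1/(1.4·√(2π)))·exp(−(5.76−6.2)²/(2·1.4²)) = 0.284959·exp(-0.04939) = 0.271227] × [0.0456088] = 0.0123703
  p_2 = [(1/(1.4·√(2π)))·exp(−(5.76−6.6)²/(2·1.4²)) = 0.284959·exp(-0.18000) = 0.238018] × [0.0756579] = 0.0180079
  p_3 = [(1/(1.4·√(2π)))·exp(−(5.76−8.8)²/(2·1.4²)) = 0.284959·exp(-2.35755) = 0.0269718] × [0.284494] = 0.00767333
Weight by the priors:
  π_1·p_1 = 0.19 × 0.0123703 = 0.00235036
  π_2·p_2 = 0.39 × 0.0180079 = 0.00702309
  π_3·p_3 = 0.42 × 0.00767333 = 0.0032228
Marginal: 0.00235036 + 0.00702309 + 0.0032228 = 0.0125962
Responsibility of Group 1: 0.00235036 / 0.0125962 ≈ 0.187

0.187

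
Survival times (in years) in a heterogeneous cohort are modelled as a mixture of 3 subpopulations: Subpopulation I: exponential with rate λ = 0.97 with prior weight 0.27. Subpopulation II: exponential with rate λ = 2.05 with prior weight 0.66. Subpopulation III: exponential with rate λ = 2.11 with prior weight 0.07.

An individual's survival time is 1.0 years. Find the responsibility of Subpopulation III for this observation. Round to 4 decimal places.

0.0615

The responsibility of component k is P(Z=k) f_k(x) divided by Σ_j P(Z=j) f_j(x).
Component likelihoods at x = 1.0 years:
  L_I = 0.97·e^(−0.97·1.0) = 0.97·e^(−0.9700) = 0.367711
  L_II = 2.05·e^(−2.05·1.0) = 2.05·e^(−2.0500) = 0.263907
  L_III = 2.11·e^(−2.11·1.0) = 2.11·e^(−2.1100) = 0.255812
Prior × likelihood for each component:
  P(Z=I)·L_I = 0.27 × 0.367711 = 0.0992818
  P(Z=II)·L_II = 0.66 × 0.263907 = 0.174178
  P(Z=III)·L_III = 0.07 × 0.255812 = 0.0179068
Denominator: 0.0992818 + 0.174178 + 0.0179068 = 0.291367
P(Subpopulation III | data) = 0.0179068 / 0.291367 ≈ 0.0615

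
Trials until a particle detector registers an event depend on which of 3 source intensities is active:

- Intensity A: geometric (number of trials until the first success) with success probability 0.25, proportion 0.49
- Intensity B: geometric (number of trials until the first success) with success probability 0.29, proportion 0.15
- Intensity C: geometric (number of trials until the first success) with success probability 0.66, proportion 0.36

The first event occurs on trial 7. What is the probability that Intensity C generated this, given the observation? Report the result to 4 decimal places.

The responsibility of component k is π_k f_k(x) divided by Σ_j π_j f_j(x).
Component likelihoods at x = 7:
  L_A = 0.0444946
  L_B = 0.0371491
  L_C = 0.00101957
Unnormalised posteriors:
  π_A·L_A = 0.49 × 0.0444946 = 0.0218024
  π_B·L_B = 0.15 × 0.0371491 = 0.00557236
  π_C·L_C = 0.36 × 0.00101957 = 0.000367046
Marginal: 0.0218024 + 0.00557236 + 0.000367046 = 0.0277418
Responsibility of Intensity C: 0.000367046 / 0.0277418 ≈ 0.0132

0.0132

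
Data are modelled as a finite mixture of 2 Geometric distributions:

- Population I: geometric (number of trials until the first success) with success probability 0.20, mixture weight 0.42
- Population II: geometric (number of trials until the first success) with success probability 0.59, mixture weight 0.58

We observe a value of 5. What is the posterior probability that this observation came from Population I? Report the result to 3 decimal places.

The responsibility of component k is π_k f_k(x) divided by Σ_j π_j f_j(x).
Geometric probabilities:
  f_I = 0.20·(1−0.20)^4 = 0.20·0.4096 = 0.08192
  f_II = 0.59·(1−0.59)^4 = 0.59·0.0282576 = 0.016672
Unnormalised posteriors:
  π_I·f_I = 0.42 × 0.08192 = 0.0344064
  π_II·f_II = 0.58 × 0.016672 = 0.00966975
Denominator: 0.0344064 + 0.00966975 = 0.0440762
P(Population I | data) ≈ 0.781

0.781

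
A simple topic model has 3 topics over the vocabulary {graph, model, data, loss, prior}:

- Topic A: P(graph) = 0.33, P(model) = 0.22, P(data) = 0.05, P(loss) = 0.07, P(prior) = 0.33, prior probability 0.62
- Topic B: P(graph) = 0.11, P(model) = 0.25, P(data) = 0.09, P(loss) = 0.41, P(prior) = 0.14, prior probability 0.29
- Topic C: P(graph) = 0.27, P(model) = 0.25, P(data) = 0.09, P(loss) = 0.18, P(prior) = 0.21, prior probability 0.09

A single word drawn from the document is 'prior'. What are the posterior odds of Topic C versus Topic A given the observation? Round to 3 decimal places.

0.092

Since P(k|x) ∝ w_k f_k(x), the posterior odds are w_i f_i(x) / (w_j f_j(x)).
Categorical probabilities:
  p_A = 0.33
  p_B = 0.14
  p_C = 0.21
Odds = (0.09/0.62) × (0.21/0.33) = 0.145161 × 0.636364 ≈ 0.092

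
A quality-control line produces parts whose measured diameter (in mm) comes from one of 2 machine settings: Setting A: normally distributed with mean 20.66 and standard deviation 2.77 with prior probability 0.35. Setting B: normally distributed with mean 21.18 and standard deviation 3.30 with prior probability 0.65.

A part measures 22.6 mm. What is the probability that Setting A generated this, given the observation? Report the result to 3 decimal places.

P(component k | x) = π_k·f_k(x) / marginal(x), where marginal(x) = Σ_j π_j·f_j(x).
Evaluate each component's likelihood at the observed value:
  L_A = 0.112699
  L_B = 0.110202
Prior × likelihood for each component:
  π_A·L_A = 0.35 × 0.112699 = 0.0394445
  π_B·L_B = 0.65 × 0.110202 = 0.0716312
Normaliser: 0.0394445 + 0.0716312 = 0.111076
P(Setting A | the observation) = 0.0394445 / 0.111076 ≈ 0.355

0.355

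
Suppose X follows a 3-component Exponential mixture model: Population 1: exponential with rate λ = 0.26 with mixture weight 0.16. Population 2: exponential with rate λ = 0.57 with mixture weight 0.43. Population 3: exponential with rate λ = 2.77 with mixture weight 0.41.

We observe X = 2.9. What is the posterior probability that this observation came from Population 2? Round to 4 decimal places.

Posterior ∝ prior × likelihood, so P(k | x) ∝ π_k f_k(x); normalise over all components.
Component likelihoods at x = 2.9:
  f_1 = 0.26·e^(−0.26·2.9) = 0.26·e^(−0.7540) = 0.122325
  f_2 = 0.57·e^(−0.57·2.9) = 0.57·e^(−1.6530) = 0.109141
  f_3 = 2.77·e^(−2.77·2.9) = 2.77·e^(−8.0330) = 0.000899067
Unnormalised posteriors:
  π_1·f_1 = 0.16 × 0.122325 = 0.019572
  π_2·f_2 = 0.43 × 0.109141 = 0.0469304
  π_3·f_3 = 0.41 × 0.000899067 = 0.000368618
Evidence: 0.019572 + 0.0469304 + 0.000368618 = 0.0668711
Responsibility of Population 2: 0.0469304 / 0.0668711 ≈ 0.7018

0.7018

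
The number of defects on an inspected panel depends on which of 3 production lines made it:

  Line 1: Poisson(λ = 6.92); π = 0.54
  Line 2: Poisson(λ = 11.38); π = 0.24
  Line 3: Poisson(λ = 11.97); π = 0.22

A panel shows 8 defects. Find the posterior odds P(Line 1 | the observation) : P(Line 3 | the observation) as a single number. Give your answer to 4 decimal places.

4.7781

The posterior odds equal the prior odds times the likelihood ratio: (π_i/π_j)·(f_i(x)/f_j(x)).
Evaluate each component's likelihood at the observed value:
  f_1 = 0.128828
  f_2 = 0.0796795
  f_3 = 0.0661801
0.0695671 / 0.0145596 ≈ 4.7781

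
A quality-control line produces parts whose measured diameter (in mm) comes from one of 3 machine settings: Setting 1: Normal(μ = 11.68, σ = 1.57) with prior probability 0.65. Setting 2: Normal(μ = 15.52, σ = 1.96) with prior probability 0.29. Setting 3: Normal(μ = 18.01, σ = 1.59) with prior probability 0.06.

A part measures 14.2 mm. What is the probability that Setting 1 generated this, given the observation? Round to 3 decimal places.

By Bayes' theorem, P(k | x) = w_k f_k(x) / Σ_j w_j f_j(x).
Component likelihoods at x = 14.2 mm:
  p_1 = 0.0700756
  p_2 = 0.162242
  p_3 = 0.0142126
Multiply by the mixture weights:
  w_1·p_1 = 0.65 × 0.0700756 = 0.0455492
  w_2·p_2 = 0.29 × 0.162242 = 0.0470503
  w_3·p_3 = 0.06 × 0.0142126 = 0.000852759
Evidence: 0.0455492 + 0.0470503 + 0.000852759 = 0.0934522
So the posterior for Setting 1 is 0.0455492 / 0.0934522 ≈ 0.487.

0.487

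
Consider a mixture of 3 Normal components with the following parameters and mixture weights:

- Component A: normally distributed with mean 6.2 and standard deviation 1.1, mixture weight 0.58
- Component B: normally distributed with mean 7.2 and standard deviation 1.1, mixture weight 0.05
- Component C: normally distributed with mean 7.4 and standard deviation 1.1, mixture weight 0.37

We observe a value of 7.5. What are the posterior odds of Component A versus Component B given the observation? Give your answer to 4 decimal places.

5.9885

Only the two components matter; the odds are (π_i f_i(x)) / (π_j f_j(x)).
Component likelihoods at x = 7.5:
  p_A = 0.180397
  p_B = 0.349435
  p_C = 0.361179
Posterior odds = (π_A·p_A) / (π_B·p_B) = (0.58·0.180397) / (0.05·0.349435) = 0.10463 / 0.0174717 ≈ 5.9885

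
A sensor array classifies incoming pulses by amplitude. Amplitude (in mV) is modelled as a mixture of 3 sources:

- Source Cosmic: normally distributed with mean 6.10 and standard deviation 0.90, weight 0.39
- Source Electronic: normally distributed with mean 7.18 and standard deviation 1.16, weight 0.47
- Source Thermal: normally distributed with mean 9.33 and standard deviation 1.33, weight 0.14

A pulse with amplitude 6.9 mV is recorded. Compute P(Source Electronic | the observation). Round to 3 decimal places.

0.558

Posterior ∝ prior × likelihood, so P(k | x) ∝ π_k f_k(x); normalise over all components.
Normal densities:
  f_Cosmic = (1/(0.90·√(2π)))·exp(−(6.9−6.10)²/(2·0.90²)) = 0.443269·exp(-0.39506) = 0.298603
  f_Electronic = (1/(1.16·√(2π)))·exp(−(6.9−7.18)²/(2·1.16²)) = 0.343916·exp(-0.02913) = 0.334041
  f_Thermal = (1/(1.33·√(2π)))·exp(−(6.9−9.33)²/(2·1.33²)) = 0.299957·exp(-1.66909) = 0.0565175
Weight by the priors:
  π_Cosmic·f_Cosmic = 0.39 × 0.298603 = 0.116455
  π_Electronic·f_Electronic = 0.47 × 0.334041 = 0.156999
  π_Thermal·f_Thermal = 0.14 × 0.0565175 = 0.00791244
Denominator: 0.116455 + 0.156999 + 0.00791244 = 0.281367
P(Source Electronic | 6.9 mV) ≈ 0.558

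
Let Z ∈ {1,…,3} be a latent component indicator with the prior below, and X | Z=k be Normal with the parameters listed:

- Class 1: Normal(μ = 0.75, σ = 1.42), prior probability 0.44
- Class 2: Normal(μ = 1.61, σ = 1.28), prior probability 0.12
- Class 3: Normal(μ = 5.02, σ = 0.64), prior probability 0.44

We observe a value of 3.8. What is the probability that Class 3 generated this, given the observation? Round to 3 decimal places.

0.680

P(component k | x) = P(Z=k)·f_k(x) / marginal(x), where marginal(x) = Σ_j P(Z=j)·f_j(x).
Normal densities:
  L_1 = 0.0279789
  L_2 = 0.072118
  L_3 = 0.101312
Weight by the priors:
  P(Z=1)·L_1 = 0.44 × 0.0279789 = 0.0123107
  P(Z=2)·L_2 = 0.12 × 0.072118 = 0.00865416
  P(Z=3)·L_3 = 0.44 × 0.101312 = 0.0445775
Evidence: 0.0123107 + 0.00865416 + 0.0445775 = 0.0655423
P(Class 3 | data) = 0.0445775 / 0.0655423 ≈ 0.680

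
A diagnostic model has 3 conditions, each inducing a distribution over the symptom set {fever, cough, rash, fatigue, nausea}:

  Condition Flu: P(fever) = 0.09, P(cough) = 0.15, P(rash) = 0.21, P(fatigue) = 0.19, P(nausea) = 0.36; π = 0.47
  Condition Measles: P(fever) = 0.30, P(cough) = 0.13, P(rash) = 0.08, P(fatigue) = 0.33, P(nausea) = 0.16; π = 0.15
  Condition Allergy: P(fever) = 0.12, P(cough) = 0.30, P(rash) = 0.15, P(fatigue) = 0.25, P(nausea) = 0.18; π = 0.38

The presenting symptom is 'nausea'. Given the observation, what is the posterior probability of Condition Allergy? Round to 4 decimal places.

0.2615

By Bayes' theorem, P(k | x) = P(Z=k) f_k(x) / Σ_j P(Z=j) f_j(x).
Evaluate each component's likelihood at the observed value:
  L_Flu = P(nausea | comp) = 0.36
  L_Measles = P(nausea | comp) = 0.16
  L_Allergy = P(nausea | comp) = 0.18
Unnormalised posteriors:
  P(Z=Flu)·L_Flu = 0.47 × 0.36 = 0.1692
  P(Z=Measles)·L_Measles = 0.15 × 0.16 = 0.024
  P(Z=Allergy)·L_Allergy = 0.38 × 0.18 = 0.0684
Evidence: 0.1692 + 0.024 + 0.0684 = 0.2616
P(Condition Allergy | x) ≈ 0.2615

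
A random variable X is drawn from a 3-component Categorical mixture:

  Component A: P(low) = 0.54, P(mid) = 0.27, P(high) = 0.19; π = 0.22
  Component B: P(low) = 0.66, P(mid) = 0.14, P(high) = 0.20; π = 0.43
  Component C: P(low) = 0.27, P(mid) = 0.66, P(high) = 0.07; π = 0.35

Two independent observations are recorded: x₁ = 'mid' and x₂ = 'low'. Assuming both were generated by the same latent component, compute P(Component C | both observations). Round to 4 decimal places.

0.4648

P(component k | x) = w_k·f_k(x) / marginal(x), where marginal(x) = Σ_j w_j·f_j(x).
Since both observations come from the same component, the likelihood for component k is f_k(x₁)·f_k(x₂).
  p_A = [0.27] × [0.54] = 0.1458
  p_B = [0.14] × [0.66] = 0.0924
  p_C = [0.66] × [0.27] = 0.1782
Unnormalised posteriors:
  w_A·p_A = 0.22 × 0.1458 = 0.032076
  w_B·p_B = 0.43 × 0.0924 = 0.039732
  w_C·p_C = 0.35 × 0.1782 = 0.06237
Normaliser: 0.032076 + 0.039732 + 0.06237 = 0.134178
So the posterior for Component C is 0.06237 / 0.134178 ≈ 0.4648.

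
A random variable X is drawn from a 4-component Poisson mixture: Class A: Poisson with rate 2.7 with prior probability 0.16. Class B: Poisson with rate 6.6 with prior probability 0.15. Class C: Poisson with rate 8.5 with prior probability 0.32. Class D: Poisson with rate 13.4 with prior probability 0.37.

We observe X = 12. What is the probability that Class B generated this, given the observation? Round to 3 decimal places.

0.047

Posterior ∝ prior × likelihood, so P(k | x) ∝ π_k f_k(x); normalise over all components.
Evaluate each component's likelihood at the observed value:
  f_A = e^(−2.7)·2.7^12/12! = 2.10588e-05
  f_B = e^(−6.6)·6.6^12/12! = 0.019402
  f_C = e^(−8.5)·8.5^12/12! = 0.0604209
  f_D = e^(−13.4)·13.4^12/12! = 0.106017
Unnormalised posteriors:
  π_A·f_A = 0.16 × 2.10588e-05 = 3.3694e-06
  π_B·f_B = 0.15 × 0.019402 = 0.0029103
  π_C·f_C = 0.32 × 0.0604209 = 0.0193347
  π_D·f_D = 0.37 × 0.106017 = 0.0392262
Marginal: 3.3694e-06 + 0.0029103 + 0.0193347 + 0.0392262 = 0.0614746
Responsibility of Class B: 0.0029103 / 0.0614746 ≈ 0.047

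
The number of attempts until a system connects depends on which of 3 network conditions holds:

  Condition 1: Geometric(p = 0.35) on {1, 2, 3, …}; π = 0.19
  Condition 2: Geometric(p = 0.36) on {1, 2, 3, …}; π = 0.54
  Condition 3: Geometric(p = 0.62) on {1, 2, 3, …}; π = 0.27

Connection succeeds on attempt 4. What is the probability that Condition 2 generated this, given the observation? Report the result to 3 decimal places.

0.650

By Bayes' theorem, P(k | x) = π_k f_k(x) / Σ_j π_j f_j(x).
Component likelihoods at x = 4:
  p_1 = 0.0961188
  p_2 = 0.0943718
  p_3 = 0.0340206
Multiply by the mixture weights:
  π_1·p_1 = 0.19 × 0.0961188 = 0.0182626
  π_2·p_2 = 0.54 × 0.0943718 = 0.0509608
  π_3·p_3 = 0.27 × 0.0340206 = 0.00918557
Normaliser: 0.0182626 + 0.0509608 + 0.00918557 = 0.0784089
So the posterior for Condition 2 is 0.0509608 / 0.0784089 ≈ 0.650.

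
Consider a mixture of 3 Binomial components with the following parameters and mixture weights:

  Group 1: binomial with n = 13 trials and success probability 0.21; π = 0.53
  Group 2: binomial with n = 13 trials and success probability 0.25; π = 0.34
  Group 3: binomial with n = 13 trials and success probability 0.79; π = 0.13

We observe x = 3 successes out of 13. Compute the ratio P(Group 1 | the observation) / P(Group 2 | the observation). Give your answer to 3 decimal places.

Only the two components matter; the odds are (P(Z=i) f_i(x)) / (P(Z=j) f_j(x)).
Evaluate each component's likelihood at the observed value:
  L_1 = 0.250781
  L_2 = 0.251651
  L_3 = 2.35202e-05
Odds = (0.53/0.34) × (0.250781/0.251651) = 1.55882 × 0.996543 ≈ 1.553

1.553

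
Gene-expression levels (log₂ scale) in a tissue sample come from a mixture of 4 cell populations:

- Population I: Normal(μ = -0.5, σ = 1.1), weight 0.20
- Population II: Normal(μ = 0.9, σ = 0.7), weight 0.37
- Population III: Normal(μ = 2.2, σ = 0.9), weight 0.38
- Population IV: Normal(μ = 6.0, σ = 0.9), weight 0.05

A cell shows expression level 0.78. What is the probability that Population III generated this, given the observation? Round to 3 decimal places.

P(component k | x) = P(Z=k)·f_k(x) / marginal(x), where marginal(x) = Σ_j P(Z=j)·f_j(x).
Evaluate each component's likelihood at the observed value:
  L_I = 0.184285
  L_II = 0.561604
  L_III = 0.127675
  L_IV = 2.19702e-08
Weight by the priors:
  P(Z=I)·L_I = 0.20 × 0.184285 = 0.0368569
  P(Z=II)·L_II = 0.37 × 0.561604 = 0.207794
  P(Z=III)·L_III = 0.38 × 0.127675 = 0.0485164
  P(Z=IV)·L_IV = 0.05 × 2.19702e-08 = 1.09851e-09
Sum: 0.0368569 + 0.207794 + 0.0485164 + 1.09851e-09 = 0.293167
So the posterior for Population III is 0.0485164 / 0.293167 ≈ 0.165.

0.165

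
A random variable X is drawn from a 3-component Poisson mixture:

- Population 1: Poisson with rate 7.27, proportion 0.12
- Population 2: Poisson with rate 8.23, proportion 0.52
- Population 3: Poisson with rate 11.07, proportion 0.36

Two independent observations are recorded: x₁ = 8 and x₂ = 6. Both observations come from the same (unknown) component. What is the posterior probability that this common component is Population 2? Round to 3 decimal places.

0.701

Posterior ∝ prior × likelihood, so P(k | x) ∝ π_k f_k(x); normalise over all components.
Since both observations come from the same component, the likelihood for component k is f_k(x₁)·f_k(x₂).
  f_1 = [0.134721] × [0.142742] = 0.0192303
  f_2 = [0.139134] × [0.115033] = 0.0160051
  f_3 = [0.0871005] × [0.0398028] = 0.00346684
Weight by the priors:
  π_1·f_1 = 0.12 × 0.0192303 = 0.00230764
  π_2·f_2 = 0.52 × 0.0160051 = 0.00832263
  π_3·f_3 = 0.36 × 0.00346684 = 0.00124806
Denominator: 0.00230764 + 0.00832263 + 0.00124806 = 0.0118783
Responsibility of Population 2: 0.00832263 / 0.0118783 ≈ 0.701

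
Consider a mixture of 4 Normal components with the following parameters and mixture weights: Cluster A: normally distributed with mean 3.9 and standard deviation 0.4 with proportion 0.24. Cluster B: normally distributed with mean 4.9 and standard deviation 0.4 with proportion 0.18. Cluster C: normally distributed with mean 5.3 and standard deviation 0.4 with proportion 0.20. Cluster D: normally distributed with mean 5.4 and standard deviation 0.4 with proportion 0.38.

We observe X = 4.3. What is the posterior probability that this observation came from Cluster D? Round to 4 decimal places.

0.0391

The responsibility of component k is π_k f_k(x) divided by Σ_j π_j f_j(x).
Normal densities:
  p_A = (1/(0.4·√(2π)))·exp(−(4.3−3.9)²/(2·0.4²)) = 0.997356·exp(-0.50000) = 0.604927
  p_B = (1/(0.4·√(2π)))·exp(−(4.3−4.9)²/(2·0.4²)) = 0.997356·exp(-1.12500) = 0.323794
  p_C = (1/(0.4·√(2π)))·exp(−(4.3−5.3)²/(2·0.4²)) = 0.997356·exp(-3.12500) = 0.0438208
  p_D = (1/(0.4·√(2π)))·exp(−(4.3−5.4)²/(2·0.4²)) = 0.997356·exp(-3.78125) = 0.0227339
Multiply by the mixture weights:
  π_A·p_A = 0.24 × 0.604927 = 0.145182
  π_B·p_B = 0.18 × 0.323794 = 0.0582829
  π_C·p_C = 0.20 × 0.0438208 = 0.00876415
  π_D·p_D = 0.38 × 0.0227339 = 0.00863888
Normaliser: 0.145182 + 0.0582829 + 0.00876415 + 0.00863888 = 0.220868
P(Cluster D | the observation) ≈ 0.0391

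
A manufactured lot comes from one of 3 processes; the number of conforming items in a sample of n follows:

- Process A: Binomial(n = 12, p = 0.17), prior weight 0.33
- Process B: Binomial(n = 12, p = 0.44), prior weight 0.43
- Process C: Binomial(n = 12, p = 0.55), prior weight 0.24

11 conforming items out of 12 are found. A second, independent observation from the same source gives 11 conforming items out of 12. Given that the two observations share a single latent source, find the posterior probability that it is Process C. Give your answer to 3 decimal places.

0.980

P(component k | x) = w_k·f_k(x) / marginal(x), where marginal(x) = Σ_j w_j·f_j(x).
Since both observations come from the same component, the likelihood for component k is f_k(x₁)·f_k(x₂).
  p_A = [3.41348e-08] × [3.41348e-08] = 1.16519e-15
  p_B = [0.000804172] × [0.000804172] = 6.46692e-07
  p_C = [0.00752287] × [0.00752287] = 5.65935e-05
Unnormalised posteriors:
  w_A·p_A = 0.33 × 1.16519e-15 = 3.84511e-16
  w_B·p_B = 0.43 × 6.46692e-07 = 2.78078e-07
  w_C·p_C = 0.24 × 5.65935e-05 = 1.35824e-05
Marginal: 3.84511e-16 + 2.78078e-07 + 1.35824e-05 = 1.38605e-05
P(Process C | x) = 1.35824e-05 / 1.38605e-05 ≈ 0.980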